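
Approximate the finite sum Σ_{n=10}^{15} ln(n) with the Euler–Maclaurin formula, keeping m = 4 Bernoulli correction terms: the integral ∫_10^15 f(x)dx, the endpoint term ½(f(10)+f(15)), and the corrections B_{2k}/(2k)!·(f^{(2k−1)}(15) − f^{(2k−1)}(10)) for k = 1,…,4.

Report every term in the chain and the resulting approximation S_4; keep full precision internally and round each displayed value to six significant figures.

Integral: ∫_10^15 ln(x) dx = 12.5949.
½[f(10) + f(15)] = ½[2.30259 + 2.70805] = 2.50532.
Running total after boundary: 15.1002.
k=1: B_{2}/(2)! × [f^{(1)}(15) − f^{(1)}(10)] = 1/12 × (0.0666667 − 0.100000) = -0.00277778.
After k=1: 15.0974.
k=2: B_{4}/(4)! × [f^{(3)}(15) − f^{(3)}(10)] = −1/720 × (0.000592593 − 0.00200000) = 1.95473e-06.
After k=2: 15.0974.
k=3: B_{6}/(6)! × [f^{(5)}(15) − f^{(5)}(10)] = 1/30240 × (3.16049e-05 − 0.000240000) = -6.89137e-09.
After k=3: 15.0974.
k=4: B_{8}/(8)! × [f^{(7)}(15) − f^{(7)}(10)] = −1/1209600 × (4.21399e-06 − 7.20000e-05) = 5.60400e-11.

S_4 ≈ 15.0974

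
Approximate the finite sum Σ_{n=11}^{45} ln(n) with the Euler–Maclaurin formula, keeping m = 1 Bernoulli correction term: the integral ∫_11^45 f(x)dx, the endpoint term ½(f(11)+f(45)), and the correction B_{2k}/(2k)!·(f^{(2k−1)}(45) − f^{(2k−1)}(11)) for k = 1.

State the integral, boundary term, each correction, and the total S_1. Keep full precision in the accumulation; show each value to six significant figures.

S_1 ≈ 114.020

The integral term ∫_11^45 ln(x) dx = 110.923.
½[f(11) + f(45)] = ½[2.39790 + 3.80666] = 3.10228.
Integral + boundary = 114.025.
Correction k=1: B_{2}/2! · (f^{(1)}(45) − f^{(1)}(11)) = 1/12 · (0.0222222 − 0.0909091) = -0.00572391.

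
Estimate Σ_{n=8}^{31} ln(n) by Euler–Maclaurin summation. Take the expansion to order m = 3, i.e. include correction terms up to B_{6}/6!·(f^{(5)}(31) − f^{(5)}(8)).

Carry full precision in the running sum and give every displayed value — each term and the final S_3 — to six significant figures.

∫_8^31 ln(x) dx evaluates to 66.8181.
½[f(8) + f(31)] = ½[2.07944 + 3.43399] = 2.75671.
Running total after boundary: 69.5748.
Correction k=1: B_{2}/2! · (f^{(1)}(31) − f^{(1)}(8)) = 1/12 · (0.0322581 − 0.125000) = -0.00772849.
Running total after k=1: 69.5671.
Correction k=2: B_{4}/4! · (f^{(3)}(31) − f^{(3)}(8)) = −1/720 · (6.71344e-05 − 0.00390625) = 5.33211e-06.
Running total after k=2: 69.5671.
Correction k=3: B_{6}/6! · (f^{(5)}(31) − f^{(5)}(8)) = 1/30240 · (8.38306e-07 − 0.000732422) = -2.41926e-08.

S_3 ≈ 69.5671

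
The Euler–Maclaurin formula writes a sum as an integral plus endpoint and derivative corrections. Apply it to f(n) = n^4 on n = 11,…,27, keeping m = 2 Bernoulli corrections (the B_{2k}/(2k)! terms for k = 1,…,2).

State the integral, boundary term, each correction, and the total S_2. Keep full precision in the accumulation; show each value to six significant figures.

S_2 ≈ 3.11673e+06

The integral term ∫_11^27 x^4 dx = 2.83757e+06.
½[f(11) + f(27)] = ½[14641.0 + 531441] = 273041.
So far: 3.11061e+06.
Correction k=1: B_{2}/2! · (f^{(1)}(27) − f^{(1)}(11)) = 1/12 · (78732.0 − 5324.00) = 6117.33.
Running total after k=1: 3.11673e+06.
Correction k=2: B_{4}/4! · (f^{(3)}(27) − f^{(3)}(11)) = −1/720 · (648.000 − 264.000) = -0.533333.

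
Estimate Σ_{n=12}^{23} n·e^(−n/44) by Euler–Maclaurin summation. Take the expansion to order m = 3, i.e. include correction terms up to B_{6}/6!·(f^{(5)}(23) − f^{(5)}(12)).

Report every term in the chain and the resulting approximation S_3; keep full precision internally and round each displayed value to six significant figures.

S_3 ≈ 139.335

Integral: ∫_12^23 x·e^(−x/44) dx = 127.971.
½[f(12) + f(23)] = ½[9.13560 + 13.6367] = 11.3862.
Integral + boundary = 139.357.
k=1: B_{2}/(2)! × [f^{(1)}(23) − f^{(1)}(12)] = 1/12 × (0.282976 − 0.553673) = -0.0225581.
Partial sum through k=1: 139.335.
k=2: B_{4}/(4)! × [f^{(3)}(23) − f^{(3)}(12)] = −1/720 × (0.000758666 − 0.00107246) = 4.35818e-07.
Partial sum through k=2: 139.335.
k=3: B_{6}/(6)! × [f^{(5)}(23) − f^{(5)}(12)] = 1/30240 × (7.08248e-07 − 9.60187e-07) = -8.33133e-12.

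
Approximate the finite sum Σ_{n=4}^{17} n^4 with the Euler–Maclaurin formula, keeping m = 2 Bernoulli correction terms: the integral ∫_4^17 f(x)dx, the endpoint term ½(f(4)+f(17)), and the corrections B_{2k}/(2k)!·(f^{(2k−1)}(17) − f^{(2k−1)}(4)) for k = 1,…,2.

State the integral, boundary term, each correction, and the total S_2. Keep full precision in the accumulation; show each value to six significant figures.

S_2 ≈ 327271

The integral term ∫_4^17 x^4 dx = 283767.
Endpoint term: (f(4) + f(17))/2 = (256.000 + 83521.0)/2 = 41888.5.
So far: 325655.
Order-1 term: 1/12 · (19652.0 − 256.000) = 1616.33.
After k=1: 327271.
Order-2 term: −1/720 · (408.000 − 96.0000) = -0.433333.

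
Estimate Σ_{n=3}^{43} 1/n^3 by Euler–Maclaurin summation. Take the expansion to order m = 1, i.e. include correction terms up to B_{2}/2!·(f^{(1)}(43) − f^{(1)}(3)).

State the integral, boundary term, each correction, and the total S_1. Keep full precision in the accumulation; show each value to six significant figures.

S_1 ≈ 0.0768963

Integral: ∫_3^43 1/x^3 dx = 0.0552851.
Endpoint term: (f(3) + f(43))/2 = (0.0370370 + 1.25775e-05)/2 = 0.0185248.
Integral + boundary = 0.0738099.
Order-1 term: 1/12 · (-8.77501e-07 − (-0.0370370)) = 0.00308635.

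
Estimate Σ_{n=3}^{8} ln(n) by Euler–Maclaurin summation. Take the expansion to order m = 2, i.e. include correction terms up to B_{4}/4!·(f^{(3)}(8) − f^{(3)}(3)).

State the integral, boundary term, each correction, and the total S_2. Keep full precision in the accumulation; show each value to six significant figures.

S_2 ≈ 9.91146

∫_3^8 ln(x) dx evaluates to 8.33970.
½[f(3) + f(8)] = ½[1.09861 + 2.07944] = 1.58903.
Integral + boundary = 9.92872.
Correction k=1: B_{2}/2! · (f^{(1)}(8) − f^{(1)}(3)) = 1/12 · (0.125000 − 0.333333) = -0.0173611.
Partial sum through k=1: 9.91136.
Correction k=2: B_{4}/4! · (f^{(3)}(8) − f^{(3)}(3)) = −1/720 · (0.00390625 − 0.0740741) = 9.74553e-05.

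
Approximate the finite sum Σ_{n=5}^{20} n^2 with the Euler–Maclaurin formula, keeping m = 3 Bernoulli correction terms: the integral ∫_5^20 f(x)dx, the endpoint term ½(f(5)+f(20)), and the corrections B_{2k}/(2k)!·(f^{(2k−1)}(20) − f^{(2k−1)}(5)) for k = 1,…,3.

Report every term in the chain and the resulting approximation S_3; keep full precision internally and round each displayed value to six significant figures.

∫_5^20 x^2 dx evaluates to 2625.00.
½[f(5) + f(20)] = ½[25.0000 + 400.000] = 212.500.
So far: 2837.50.
Correction k=1: B_{2}/2! · (f^{(1)}(20) − f^{(1)}(5)) = 1/12 · (40.0000 − 10.0000) = 2.50000.
Running total after k=1: 2840.00.
Correction k=2: B_{4}/4! · (f^{(3)}(20) − f^{(3)}(5)) = −1/720 · (0.00000 − 0.00000) = 0.00000.
Running total after k=2: 2840.00.
Correction k=3: B_{6}/6! · (f^{(5)}(20) − f^{(5)}(5)) = 1/30240 · (0.00000 − 0.00000) = 0.00000.

S_3 ≈ 2840.00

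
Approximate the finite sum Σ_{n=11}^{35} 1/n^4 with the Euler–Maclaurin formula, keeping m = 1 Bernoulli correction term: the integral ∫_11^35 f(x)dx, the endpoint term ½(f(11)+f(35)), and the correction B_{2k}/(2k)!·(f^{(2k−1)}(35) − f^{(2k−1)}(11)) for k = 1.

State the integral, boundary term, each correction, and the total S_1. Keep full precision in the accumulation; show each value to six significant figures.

Integral: ∫_11^35 1/x^4 dx = 0.000242664.
Endpoint term: (f(11) + f(35))/2 = (6.83013e-05 + 6.66389e-07)/2 = 3.44839e-05.
Running total after boundary: 0.000277148.
Order-1 term: 1/12 · (-7.61587e-08 − (-2.48369e-05)) = 2.06339e-06.

S_1 ≈ 0.000279211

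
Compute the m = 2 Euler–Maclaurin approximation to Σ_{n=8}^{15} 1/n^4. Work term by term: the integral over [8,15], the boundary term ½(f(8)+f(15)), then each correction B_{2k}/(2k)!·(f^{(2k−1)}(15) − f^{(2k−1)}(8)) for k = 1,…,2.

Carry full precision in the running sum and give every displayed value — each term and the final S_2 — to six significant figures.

Integral: ∫_8^15 1/x^4 dx = 0.000552276.
Boundary: ½(f(8) + f(15)) = ½(0.000244141 + 1.97531e-05) = 0.000131947.
So far: 0.000684223.
Order-1 term: 1/12 · (-5.26749e-06 − (-0.000122070)) = 9.73357e-06.
Running total after k=1: 0.000693957.
Order-2 term: −1/720 · (-7.02332e-07 − (-5.72205e-05)) = -7.84974e-08.

S_2 ≈ 0.000693878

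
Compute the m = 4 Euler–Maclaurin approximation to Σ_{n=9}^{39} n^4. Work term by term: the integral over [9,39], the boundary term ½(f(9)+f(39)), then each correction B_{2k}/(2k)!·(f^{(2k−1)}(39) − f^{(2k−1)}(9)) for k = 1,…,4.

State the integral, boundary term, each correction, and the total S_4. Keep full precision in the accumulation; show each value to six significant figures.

S_4 ≈ 1.92126e+07

Integral: ∫_9^39 x^4 dx = 1.80330e+07.
½[f(9) + f(39)] = ½[6561.00 + 2.31344e+06] = 1.16000e+06.
Integral + boundary = 1.91930e+07.
Correction k=1: B_{2}/2! · (f^{(1)}(39) − f^{(1)}(9)) = 1/12 · (237276 − 2916.00) = 19530.0.
Running total after k=1: 1.92126e+07.
Correction k=2: B_{4}/4! · (f^{(3)}(39) − f^{(3)}(9)) = −1/720 · (936.000 − 216.000) = -1.00000.
Running total after k=2: 1.92126e+07.
Correction k=3: B_{6}/6! · (f^{(5)}(39) − f^{(5)}(9)) = 1/30240 · (0.00000 − 0.00000) = 0.00000.
Running total after k=3: 1.92126e+07.
Correction k=4: B_{8}/8! · (f^{(7)}(39) − f^{(7)}(9)) = −1/1209600 · (0.00000 − 0.00000) = 0.00000.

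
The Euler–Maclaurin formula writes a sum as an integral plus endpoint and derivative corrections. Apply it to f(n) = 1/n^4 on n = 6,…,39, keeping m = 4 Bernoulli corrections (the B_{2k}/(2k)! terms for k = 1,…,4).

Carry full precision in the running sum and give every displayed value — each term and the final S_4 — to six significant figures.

S_4 ≈ 0.00196590

Integral: ∫_6^39 1/x^4 dx = 0.00153759.
½[f(6) + f(39)] = ½[0.000771605 + 4.32257e-07] = 0.000386019.
Running total after boundary: 0.00192361.
k=1: B_{2}/(2)! × [f^{(1)}(39) − f^{(1)}(6)] = 1/12 × (-4.43340e-08 − (-0.000514403)) = 4.28632e-05.
Running total after k=1: 0.00196647.
k=2: B_{4}/(4)! × [f^{(3)}(39) − f^{(3)}(6)] = −1/720 × (-8.74438e-10 − (-0.000428669)) = -5.95373e-07.
Running total after k=2: 0.00196588.
k=3: B_{6}/(6)! × [f^{(5)}(39) − f^{(5)}(6)] = 1/30240 × (-3.21950e-11 − (-0.000666819)) = 2.20509e-08.
Running total after k=3: 0.00196590.
k=4: B_{8}/(8)! × [f^{(7)}(39) − f^{(7)}(6)] = −1/1209600 × (-1.90503e-12 − (-0.00166705)) = -1.37818e-09.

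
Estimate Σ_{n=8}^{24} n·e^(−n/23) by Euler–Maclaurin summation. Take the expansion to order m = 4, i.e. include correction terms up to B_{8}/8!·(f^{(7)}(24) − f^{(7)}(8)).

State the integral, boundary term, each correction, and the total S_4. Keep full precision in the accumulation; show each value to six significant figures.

Integral: ∫_8^24 x·e^(−x/23) dx = 122.778.
½[f(8) + f(24)] = ½[5.64977 + 8.45346] = 7.05162.
Integral + boundary = 129.830.
Correction k=1: B_{2}/2! · (f^{(1)}(24) − f^{(1)}(8)) = 1/12 · (-0.0153142 − 0.460579) = -0.0396578.
Running total after k=1: 129.790.
Correction k=2: B_{4}/4! · (f^{(3)}(24) − f^{(3)}(8)) = −1/720 · (0.00130272 − 0.00354069) = 3.10828e-06.
Running total after k=2: 129.790.
Correction k=3: B_{6}/6! · (f^{(5)}(24) − f^{(5)}(8)) = 1/30240 · (4.97995e-06 − 1.17405e-05) = -2.23562e-10.
Running total after k=3: 129.790.
Correction k=4: B_{8}/8! · (f^{(7)}(24) − f^{(7)}(8)) = −1/1209600 · (1.41726e-08 − 3.17349e-08) = 1.45191e-14.

S_4 ≈ 129.790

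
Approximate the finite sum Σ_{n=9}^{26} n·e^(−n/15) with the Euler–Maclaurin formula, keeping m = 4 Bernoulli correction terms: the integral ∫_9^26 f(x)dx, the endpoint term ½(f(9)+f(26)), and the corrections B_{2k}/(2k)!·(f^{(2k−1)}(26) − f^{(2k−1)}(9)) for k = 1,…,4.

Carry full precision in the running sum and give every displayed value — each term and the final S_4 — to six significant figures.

S_4 ≈ 93.6427

Integral: ∫_9^26 x·e^(−x/15) dx = 88.9051.
Boundary: ½(f(9) + f(26)) = ½(4.93930 + 4.59406) = 4.76668.
So far: 93.6718.
k=1: B_{2}/(2)! × [f^{(1)}(26) − f^{(1)}(9)] = 1/12 × (-0.129576 − 0.219525) = -0.0290917.
After k=1: 93.6427.
k=2: B_{4}/(4)! × [f^{(3)}(26) − f^{(3)}(9)] = −1/720 × (0.000994724 − 0.00585399) = 6.74898e-06.
After k=2: 93.6427.
k=3: B_{6}/(6)! × [f^{(5)}(26) − f^{(5)}(9)] = 1/30240 × (1.14015e-05 − 4.76992e-05) = -1.20032e-09.
After k=3: 93.6427.
k=4: B_{8}/(8)! × [f^{(7)}(26) − f^{(7)}(9)] = −1/1209600 × (8.16980e-08 − 3.08358e-07) = 1.87385e-13.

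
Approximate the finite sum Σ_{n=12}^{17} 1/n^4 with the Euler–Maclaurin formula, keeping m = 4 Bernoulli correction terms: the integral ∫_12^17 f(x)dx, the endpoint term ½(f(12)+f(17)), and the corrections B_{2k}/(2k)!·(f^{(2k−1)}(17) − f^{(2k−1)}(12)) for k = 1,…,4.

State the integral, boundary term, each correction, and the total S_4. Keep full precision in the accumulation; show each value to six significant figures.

S_4 ≈ 0.000156254

Integral: ∫_12^17 1/x^4 dx = 0.000125054.
Boundary: ½(f(12) + f(17)) = ½(4.82253e-05 + 1.19730e-05) = 3.00992e-05.
Running total after boundary: 0.000155153.
Correction k=1: B_{2}/2! · (f^{(1)}(17) − f^{(1)}(12)) = 1/12 · (-2.81719e-06 − (-1.60751e-05)) = 1.10483e-06.
After k=1: 0.000156258.
Correction k=2: B_{4}/4! · (f^{(3)}(17) − f^{(3)}(12)) = −1/720 · (-2.92441e-07 − (-3.34898e-06)) = -4.24519e-09.
After k=2: 0.000156254.
Correction k=3: B_{6}/6! · (f^{(5)}(17) − f^{(5)}(12)) = 1/30240 · (-5.66668e-08 − (-1.30238e-06)) = 4.11943e-11.
After k=3: 0.000156254.
Correction k=4: B_{8}/8! · (f^{(7)}(17) − f^{(7)}(12)) = −1/1209600 · (-1.76471e-08 − (-8.13988e-07)) = -6.58351e-13.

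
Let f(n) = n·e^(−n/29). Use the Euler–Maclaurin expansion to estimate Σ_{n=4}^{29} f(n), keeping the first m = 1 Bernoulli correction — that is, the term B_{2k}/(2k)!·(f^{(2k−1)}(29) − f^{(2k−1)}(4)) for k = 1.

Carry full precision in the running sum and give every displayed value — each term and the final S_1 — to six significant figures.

S_1 ≈ 221.940

Integral: ∫_4^29 x·e^(−x/29) dx = 214.926.
Endpoint term: (f(4) + f(29))/2 = (3.48464 + 10.6685)/2 = 7.07657.
Integral + boundary = 222.002.
Correction k=1: B_{2}/2! · (f^{(1)}(29) − f^{(1)}(4)) = 1/12 · (0.00000 − 0.750999) = -0.0625832.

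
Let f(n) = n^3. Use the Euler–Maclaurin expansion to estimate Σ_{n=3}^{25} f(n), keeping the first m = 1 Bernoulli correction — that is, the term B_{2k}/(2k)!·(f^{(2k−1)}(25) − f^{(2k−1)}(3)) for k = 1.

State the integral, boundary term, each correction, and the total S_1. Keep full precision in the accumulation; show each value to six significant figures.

S_1 ≈ 105616

Integral: ∫_3^25 x^3 dx = 97636.0.
½[f(3) + f(25)] = ½[27.0000 + 15625.0] = 7826.00.
So far: 105462.
Correction k=1: B_{2}/2! · (f^{(1)}(25) − f^{(1)}(3)) = 1/12 · (1875.00 − 27.0000) = 154.000.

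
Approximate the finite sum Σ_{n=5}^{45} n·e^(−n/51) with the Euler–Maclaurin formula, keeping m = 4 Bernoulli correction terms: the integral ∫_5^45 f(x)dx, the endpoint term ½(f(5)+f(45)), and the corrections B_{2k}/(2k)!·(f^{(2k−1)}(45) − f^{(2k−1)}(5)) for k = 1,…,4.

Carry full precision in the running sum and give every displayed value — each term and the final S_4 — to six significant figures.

Integral: ∫_5^45 x·e^(−x/51) dx = 563.283.
½[f(5) + f(45)] = ½[4.53307 + 18.6214] = 11.5772.
So far: 574.860.
Order-1 term: 1/12 · (0.0486833 − 0.817730) = -0.0640872.
Partial sum through k=1: 574.796.
Order-2 term: −1/720 · (0.000336909 − 0.00101152) = 9.36956e-07.
Partial sum through k=2: 574.796.
Order-3 term: 1/30240 · (2.51865e-07 − 6.56918e-07) = -1.33946e-11.
Partial sum through k=3: 574.796.
Order-4 term: −1/1209600 · (1.43867e-10 − 3.55610e-10) = 1.75051e-16.

S_4 ≈ 574.796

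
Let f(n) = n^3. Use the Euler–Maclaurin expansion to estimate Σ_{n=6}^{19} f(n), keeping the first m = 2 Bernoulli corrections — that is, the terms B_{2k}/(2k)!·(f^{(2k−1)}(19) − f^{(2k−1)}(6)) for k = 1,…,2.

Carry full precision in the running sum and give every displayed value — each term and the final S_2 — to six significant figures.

S_2 ≈ 35875.0

∫_6^19 x^3 dx evaluates to 32256.2.
½[f(6) + f(19)] = ½[216.000 + 6859.00] = 3537.50.
So far: 35793.8.
Order-1 term: 1/12 · (1083.00 − 108.000) = 81.2500.
Running total after k=1: 35875.0.
Order-2 term: −1/720 · (6.00000 − 6.00000) = 0.00000.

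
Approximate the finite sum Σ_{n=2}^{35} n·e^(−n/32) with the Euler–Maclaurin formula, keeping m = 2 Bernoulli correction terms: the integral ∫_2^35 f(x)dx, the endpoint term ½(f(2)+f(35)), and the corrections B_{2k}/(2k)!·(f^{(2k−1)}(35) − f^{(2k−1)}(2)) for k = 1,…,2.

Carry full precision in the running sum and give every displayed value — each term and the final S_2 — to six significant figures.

The integral term ∫_2^35 x·e^(−x/32) dx = 303.931.
Boundary: ½(f(2) + f(35)) = ½(1.87883 + 11.7235) = 6.80118.
Integral + boundary = 310.733.
Correction k=1: B_{2}/2! · (f^{(1)}(35) − f^{(1)}(2)) = 1/12 · (-0.0314023 − 0.880700) = -0.0760085.
After k=1: 310.657.
Correction k=2: B_{4}/4! · (f^{(3)}(35) − f^{(3)}(2)) = −1/720 · (0.000623549 − 0.00269485) = 2.87681e-06.

S_2 ≈ 310.657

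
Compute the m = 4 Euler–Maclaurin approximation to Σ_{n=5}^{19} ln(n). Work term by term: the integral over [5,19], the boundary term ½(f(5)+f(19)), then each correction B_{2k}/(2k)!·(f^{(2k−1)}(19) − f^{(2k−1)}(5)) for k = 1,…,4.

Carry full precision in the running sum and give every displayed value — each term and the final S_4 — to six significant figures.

∫_5^19 ln(x) dx evaluates to 33.8972.
½[f(5) + f(19)] = ½[1.60944 + 2.94444] = 2.27694.
Running total after boundary: 36.1741.
Correction k=1: B_{2}/2! · (f^{(1)}(19) − f^{(1)}(5)) = 1/12 · (0.0526316 − 0.200000) = -0.0122807.
Running total after k=1: 36.1618.
Correction k=2: B_{4}/4! · (f^{(3)}(19) − f^{(3)}(5)) = −1/720 · (0.000291588 − 0.0160000) = 2.18172e-05.
Running total after k=2: 36.1618.
Correction k=3: B_{6}/6! · (f^{(5)}(19) − f^{(5)}(5)) = 1/30240 · (9.69267e-06 − 0.00768000) = -2.53648e-07.
Running total after k=3: 36.1618.
Correction k=4: B_{8}/8! · (f^{(7)}(19) − f^{(7)}(5)) = −1/1209600 · (8.05485e-07 − 0.00921600) = 7.61838e-09.

S_4 ≈ 36.1618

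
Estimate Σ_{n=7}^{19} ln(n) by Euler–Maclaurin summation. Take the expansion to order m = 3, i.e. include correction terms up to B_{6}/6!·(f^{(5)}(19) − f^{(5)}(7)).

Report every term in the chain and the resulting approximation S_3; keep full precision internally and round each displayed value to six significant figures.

S_3 ≈ 32.7606

The integral term ∫_7^19 ln(x) dx = 30.3230.
½[f(7) + f(19)] = ½[1.94591 + 2.94444] = 2.44517.
So far: 32.7681.
Order-1 term: 1/12 · (0.0526316 − 0.142857) = -0.00751880.
Partial sum through k=1: 32.7606.
Order-2 term: −1/720 · (0.000291588 − 0.00583090) = 7.69349e-06.
Partial sum through k=2: 32.7606.
Order-3 term: 1/30240 · (9.69267e-06 − 0.00142798) = -4.69009e-08.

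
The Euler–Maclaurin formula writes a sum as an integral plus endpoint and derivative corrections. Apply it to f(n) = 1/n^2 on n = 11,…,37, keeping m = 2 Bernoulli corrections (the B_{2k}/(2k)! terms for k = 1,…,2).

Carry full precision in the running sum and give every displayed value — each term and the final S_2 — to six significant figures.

S_2 ≈ 0.0685012

∫_11^37 1/x^2 dx evaluates to 0.0638821.
Endpoint term: (f(11) + f(37))/2 = (0.00826446 + 0.000730460)/2 = 0.00449746.
Integral + boundary = 0.0683795.
k=1: B_{2}/(2)! × [f^{(1)}(37) − f^{(1)}(11)] = 1/12 × (-3.94843e-05 − (-0.00150263)) = 0.000121929.
Partial sum through k=1: 0.0685015.
k=2: B_{4}/(4)! × [f^{(3)}(37) − f^{(3)}(11)] = −1/720 × (-3.46101e-07 − (-0.000149021)) = -2.06493e-07.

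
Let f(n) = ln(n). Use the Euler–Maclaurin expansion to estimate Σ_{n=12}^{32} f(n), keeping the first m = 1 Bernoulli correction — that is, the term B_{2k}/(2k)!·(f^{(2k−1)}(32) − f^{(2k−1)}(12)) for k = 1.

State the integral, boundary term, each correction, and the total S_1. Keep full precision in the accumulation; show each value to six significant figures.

S_1 ≈ 64.0557

Integral: ∫_12^32 ln(x) dx = 61.0847.
Boundary: ½(f(12) + f(32)) = ½(2.48491 + 3.46574) = 2.97532.
So far: 64.0600.
k=1: B_{2}/(2)! × [f^{(1)}(32) − f^{(1)}(12)] = 1/12 × (0.0312500 − 0.0833333) = -0.00434028.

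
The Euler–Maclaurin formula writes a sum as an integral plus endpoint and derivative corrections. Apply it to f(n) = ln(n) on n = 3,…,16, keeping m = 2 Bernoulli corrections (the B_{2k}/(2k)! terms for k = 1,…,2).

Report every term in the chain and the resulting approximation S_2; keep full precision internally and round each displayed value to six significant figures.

S_2 ≈ 29.9787

∫_3^16 ln(x) dx evaluates to 28.0656.
½[f(3) + f(16)] = ½[1.09861 + 2.77259] = 1.93560.
Integral + boundary = 30.0012.
Order-1 term: 1/12 · (0.0625000 − 0.333333) = -0.0225694.
After k=1: 29.9786.
Order-2 term: −1/720 · (0.000488281 − 0.0740741) = 0.000102202.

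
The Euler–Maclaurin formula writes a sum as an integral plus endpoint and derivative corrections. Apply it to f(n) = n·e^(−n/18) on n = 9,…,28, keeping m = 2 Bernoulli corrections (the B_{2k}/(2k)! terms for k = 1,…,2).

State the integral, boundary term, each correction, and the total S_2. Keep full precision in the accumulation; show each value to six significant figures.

The integral term ∫_9^28 x·e^(−x/18) dx = 120.006.
½[f(9) + f(28)] = ½[5.45878 + 5.91002] = 5.68440.
So far: 125.691.
k=1: B_{2}/(2)! × [f^{(1)}(28) − f^{(1)}(9)] = 1/12 × (-0.117262 − 0.303265) = -0.0350440.
After k=1: 125.656.
k=2: B_{4}/(4)! × [f^{(3)}(28) − f^{(3)}(9)] = −1/720 × (0.000940994 − 0.00468002) = 5.19309e-06.

S_2 ≈ 125.656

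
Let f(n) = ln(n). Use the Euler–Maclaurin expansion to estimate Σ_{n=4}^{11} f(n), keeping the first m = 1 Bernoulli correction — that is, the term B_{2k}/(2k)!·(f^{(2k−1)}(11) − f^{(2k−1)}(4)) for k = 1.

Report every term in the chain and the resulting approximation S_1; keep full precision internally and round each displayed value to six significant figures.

S_1 ≈ 15.7105

The integral term ∫_4^11 ln(x) dx = 13.8317.
Boundary: ½(f(4) + f(11)) = ½(1.38629 + 2.39790) = 1.89209.
Running total after boundary: 15.7238.
k=1: B_{2}/(2)! × [f^{(1)}(11) − f^{(1)}(4)] = 1/12 × (0.0909091 − 0.250000) = -0.0132576.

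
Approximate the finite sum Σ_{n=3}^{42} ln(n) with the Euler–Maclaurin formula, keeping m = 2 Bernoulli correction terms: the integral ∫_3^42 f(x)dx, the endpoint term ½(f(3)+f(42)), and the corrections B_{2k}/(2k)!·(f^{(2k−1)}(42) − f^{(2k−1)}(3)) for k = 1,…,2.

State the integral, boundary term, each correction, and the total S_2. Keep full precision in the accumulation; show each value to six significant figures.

The integral term ∫_3^42 ln(x) dx = 114.686.
½[f(3) + f(42)] = ½[1.09861 + 3.73767] = 2.41814.
Running total after boundary: 117.104.
Correction k=1: B_{2}/2! · (f^{(1)}(42) − f^{(1)}(3)) = 1/12 · (0.0238095 − 0.333333) = -0.0257937.
Partial sum through k=1: 117.079.
Correction k=2: B_{4}/4! · (f^{(3)}(42) − f^{(3)}(3)) = −1/720 · (2.69949e-05 − 0.0740741) = 0.000102843.

S_2 ≈ 117.079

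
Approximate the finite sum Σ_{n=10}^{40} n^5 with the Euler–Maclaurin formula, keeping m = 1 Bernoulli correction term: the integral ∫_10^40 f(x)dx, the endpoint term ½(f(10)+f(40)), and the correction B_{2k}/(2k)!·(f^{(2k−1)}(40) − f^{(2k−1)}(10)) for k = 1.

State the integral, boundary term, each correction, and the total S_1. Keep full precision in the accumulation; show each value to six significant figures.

S_1 ≈ 7.34812e+08

∫_10^40 x^5 dx evaluates to 6.82500e+08.
Endpoint term: (f(10) + f(40))/2 = (100000 + 1.02400e+08)/2 = 5.12500e+07.
Running total after boundary: 7.33750e+08.
Order-1 term: 1/12 · (1.28000e+07 − 50000.0) = 1.06250e+06.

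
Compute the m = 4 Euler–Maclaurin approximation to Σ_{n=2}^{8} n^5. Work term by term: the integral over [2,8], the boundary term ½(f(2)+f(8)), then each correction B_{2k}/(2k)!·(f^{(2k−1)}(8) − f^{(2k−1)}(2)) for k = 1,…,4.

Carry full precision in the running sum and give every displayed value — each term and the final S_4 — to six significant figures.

S_4 ≈ 61775.0

Integral: ∫_2^8 x^5 dx = 43680.0.
Boundary: ½(f(2) + f(8)) = ½(32.0000 + 32768.0) = 16400.0.
So far: 60080.0.
Order-1 term: 1/12 · (20480.0 − 80.0000) = 1700.00.
After k=1: 61780.0.
Order-2 term: −1/720 · (3840.00 − 240.000) = -5.00000.
After k=2: 61775.0.
Order-3 term: 1/30240 · (120.000 − 120.000) = 0.00000.
After k=3: 61775.0.
Order-4 term: −1/1209600 · (0.00000 − 0.00000) = 0.00000.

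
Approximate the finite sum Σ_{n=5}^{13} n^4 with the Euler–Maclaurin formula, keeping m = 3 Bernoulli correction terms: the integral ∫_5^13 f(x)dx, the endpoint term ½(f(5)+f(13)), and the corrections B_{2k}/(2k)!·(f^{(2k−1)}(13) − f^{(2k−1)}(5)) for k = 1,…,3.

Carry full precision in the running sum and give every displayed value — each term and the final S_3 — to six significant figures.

Integral: ∫_5^13 x^4 dx = 73633.6.
Endpoint term: (f(5) + f(13))/2 = (625.000 + 28561.0)/2 = 14593.0.
Integral + boundary = 88226.6.
k=1: B_{2}/(2)! × [f^{(1)}(13) − f^{(1)}(5)] = 1/12 × (8788.00 − 500.000) = 690.667.
After k=1: 88917.3.
k=2: B_{4}/(4)! × [f^{(3)}(13) − f^{(3)}(5)] = −1/720 × (312.000 − 120.000) = -0.266667.
After k=2: 88917.0.
k=3: B_{6}/(6)! × [f^{(5)}(13) − f^{(5)}(5)] = 1/30240 × (0.00000 − 0.00000) = 0.00000.

S_3 ≈ 88917.0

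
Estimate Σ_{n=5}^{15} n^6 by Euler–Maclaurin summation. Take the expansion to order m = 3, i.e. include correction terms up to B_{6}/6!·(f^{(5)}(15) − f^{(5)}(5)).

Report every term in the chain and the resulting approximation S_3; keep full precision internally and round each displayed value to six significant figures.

Integral: ∫_5^15 x^6 dx = 2.43973e+07.
½[f(5) + f(15)] = ½[15625.0 + 1.13906e+07] = 5.70312e+06.
Integral + boundary = 3.01004e+07.
k=1: B_{2}/(2)! × [f^{(1)}(15) − f^{(1)}(5)] = 1/12 × (4.55625e+06 − 18750.0) = 378125.
After k=1: 3.04786e+07.
k=2: B_{4}/(4)! × [f^{(3)}(15) − f^{(3)}(5)] = −1/720 × (405000 − 15000.0) = -541.667.
After k=2: 3.04780e+07.
k=3: B_{6}/(6)! × [f^{(5)}(15) − f^{(5)}(5)] = 1/30240 × (10800.0 − 3600.00) = 0.238095.

S_3 ≈ 3.04780e+07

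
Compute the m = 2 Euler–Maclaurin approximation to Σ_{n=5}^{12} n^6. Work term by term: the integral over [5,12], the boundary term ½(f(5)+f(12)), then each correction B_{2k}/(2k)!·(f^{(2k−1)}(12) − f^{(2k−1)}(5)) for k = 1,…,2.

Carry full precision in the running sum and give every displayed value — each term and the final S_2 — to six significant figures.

∫_5^12 x^6 dx evaluates to 5.10767e+06.
Boundary: ½(f(5) + f(12)) = ½(15625.0 + 2.98598e+06) = 1.50080e+06.
Running total after boundary: 6.60847e+06.
Correction k=1: B_{2}/2! · (f^{(1)}(12) − f^{(1)}(5)) = 1/12 · (1.49299e+06 − 18750.0) = 122854.
Partial sum through k=1: 6.73133e+06.
Correction k=2: B_{4}/4! · (f^{(3)}(12) − f^{(3)}(5)) = −1/720 · (207360 − 15000.0) = -267.167.

S_2 ≈ 6.73106e+06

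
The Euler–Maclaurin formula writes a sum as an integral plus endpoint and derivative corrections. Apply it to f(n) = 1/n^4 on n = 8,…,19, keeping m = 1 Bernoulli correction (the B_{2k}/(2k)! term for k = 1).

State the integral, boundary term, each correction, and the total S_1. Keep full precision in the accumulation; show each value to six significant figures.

The integral term ∫_8^19 1/x^4 dx = 0.000602444.
Endpoint term: (f(8) + f(19))/2 = (0.000244141 + 7.67336e-06)/2 = 0.000125907.
Running total after boundary: 0.000728351.
Order-1 term: 1/12 · (-1.61544e-06 − (-0.000122070)) = 1.00379e-05.

S_1 ≈ 0.000738389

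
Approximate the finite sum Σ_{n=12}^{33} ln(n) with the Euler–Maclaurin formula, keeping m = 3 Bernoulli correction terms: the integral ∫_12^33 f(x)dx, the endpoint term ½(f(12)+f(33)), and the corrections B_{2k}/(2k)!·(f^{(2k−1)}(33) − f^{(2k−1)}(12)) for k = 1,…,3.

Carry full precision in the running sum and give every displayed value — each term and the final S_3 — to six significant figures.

∫_12^33 ln(x) dx evaluates to 64.5659.
Endpoint term: (f(12) + f(33))/2 = (2.48491 + 3.49651)/2 = 2.99071.
So far: 67.5566.
Correction k=1: B_{2}/2! · (f^{(1)}(33) − f^{(1)}(12)) = 1/12 · (0.0303030 − 0.0833333) = -0.00441919.
Running total after k=1: 67.5522.
Correction k=2: B_{4}/4! · (f^{(3)}(33) − f^{(3)}(12)) = −1/720 · (5.56529e-05 − 0.00115741) = 1.53021e-06.
Running total after k=2: 67.5522.
Correction k=3: B_{6}/6! · (f^{(5)}(33) − f^{(5)}(12)) = 1/30240 · (6.13256e-07 − 9.64506e-05) = -3.16922e-09.

S_3 ≈ 67.5522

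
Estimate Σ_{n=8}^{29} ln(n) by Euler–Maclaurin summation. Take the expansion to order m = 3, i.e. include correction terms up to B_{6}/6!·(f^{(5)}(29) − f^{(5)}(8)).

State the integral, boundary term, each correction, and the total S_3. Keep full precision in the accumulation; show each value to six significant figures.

The integral term ∫_8^29 ln(x) dx = 60.0160.
Endpoint term: (f(8) + f(29))/2 = (2.07944 + 3.36730)/2 = 2.72337.
Integral + boundary = 62.7394.
k=1: B_{2}/(2)! × [f^{(1)}(29) − f^{(1)}(8)] = 1/12 × (0.0344828 − 0.125000) = -0.00754310.
Running total after k=1: 62.7319.
k=2: B_{4}/(4)! × [f^{(3)}(29) − f^{(3)}(8)] = −1/720 × (8.20042e-05 − 0.00390625) = 5.31145e-06.
Running total after k=2: 62.7319.
k=3: B_{6}/(6)! × [f^{(5)}(29) − f^{(5)}(8)] = 1/30240 × (1.17010e-06 − 0.000732422) = -2.41816e-08.

S_3 ≈ 62.7319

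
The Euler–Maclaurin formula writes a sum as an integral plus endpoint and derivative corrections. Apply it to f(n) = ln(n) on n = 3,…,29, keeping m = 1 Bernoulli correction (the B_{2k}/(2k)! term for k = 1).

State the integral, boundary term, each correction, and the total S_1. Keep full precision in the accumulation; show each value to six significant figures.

S_1 ≈ 70.5638

Integral: ∫_3^29 ln(x) dx = 68.3557.
Boundary: ½(f(3) + f(29)) = ½(1.09861 + 3.36730) = 2.23295.
Running total after boundary: 70.5887.
k=1: B_{2}/(2)! × [f^{(1)}(29) − f^{(1)}(3)] = 1/12 × (0.0344828 − 0.333333) = -0.0249042.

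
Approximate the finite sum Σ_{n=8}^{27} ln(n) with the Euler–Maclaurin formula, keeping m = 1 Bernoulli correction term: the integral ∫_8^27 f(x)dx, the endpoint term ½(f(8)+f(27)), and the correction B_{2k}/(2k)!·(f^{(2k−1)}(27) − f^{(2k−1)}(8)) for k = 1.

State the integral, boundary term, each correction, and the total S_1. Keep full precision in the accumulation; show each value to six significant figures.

S_1 ≈ 56.0324

∫_8^27 ln(x) dx evaluates to 53.3521.
Endpoint term: (f(8) + f(27))/2 = (2.07944 + 3.29584)/2 = 2.68764.
Running total after boundary: 56.0397.
Order-1 term: 1/12 · (0.0370370 − 0.125000) = -0.00733025.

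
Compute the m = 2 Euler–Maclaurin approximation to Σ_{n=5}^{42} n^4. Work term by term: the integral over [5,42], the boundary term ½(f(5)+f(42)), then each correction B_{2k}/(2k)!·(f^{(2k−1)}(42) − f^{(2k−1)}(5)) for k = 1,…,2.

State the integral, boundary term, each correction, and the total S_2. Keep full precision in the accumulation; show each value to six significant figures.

The integral term ∫_5^42 x^4 dx = 2.61376e+07.
Boundary: ½(f(5) + f(42)) = ½(625.000 + 3.11170e+06) = 1.55616e+06.
So far: 2.76938e+07.
Order-1 term: 1/12 · (296352 − 500.000) = 24654.3.
Partial sum through k=1: 2.77184e+07.
Order-2 term: −1/720 · (1008.00 − 120.000) = -1.23333.

S_2 ≈ 2.77184e+07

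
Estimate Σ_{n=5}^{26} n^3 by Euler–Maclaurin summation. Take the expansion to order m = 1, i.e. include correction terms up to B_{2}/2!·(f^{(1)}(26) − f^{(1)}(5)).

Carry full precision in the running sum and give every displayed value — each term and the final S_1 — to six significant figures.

∫_5^26 x^3 dx evaluates to 114088.
½[f(5) + f(26)] = ½[125.000 + 17576.0] = 8850.50.
Running total after boundary: 122938.
Correction k=1: B_{2}/2! · (f^{(1)}(26) − f^{(1)}(5)) = 1/12 · (2028.00 − 75.0000) = 162.750.

S_1 ≈ 123101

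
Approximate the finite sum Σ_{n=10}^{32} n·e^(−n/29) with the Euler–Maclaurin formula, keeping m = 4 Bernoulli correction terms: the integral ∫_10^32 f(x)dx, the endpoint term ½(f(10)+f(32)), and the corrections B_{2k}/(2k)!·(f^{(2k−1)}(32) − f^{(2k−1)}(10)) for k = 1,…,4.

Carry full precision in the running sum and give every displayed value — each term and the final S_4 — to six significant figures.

S_4 ≈ 223.121

The integral term ∫_10^32 x·e^(−x/29) dx = 214.313.
½[f(10) + f(32)] = ½[7.08342 + 10.6152] = 8.84932.
Integral + boundary = 223.163.
Order-1 term: 1/12 · (-0.0343164 − 0.464086) = -0.0415336.
Running total after k=1: 223.121.
Order-2 term: −1/720 · (0.000748079 − 0.00223635) = 2.06705e-06.
Running total after k=2: 223.121.
Order-3 term: 1/30240 · (1.82754e-06 − 4.66216e-06) = -9.37374e-11.
Running total after k=3: 223.121.
Order-4 term: −1/1209600 · (3.28843e-09 − 7.92528e-09) = 3.83337e-15.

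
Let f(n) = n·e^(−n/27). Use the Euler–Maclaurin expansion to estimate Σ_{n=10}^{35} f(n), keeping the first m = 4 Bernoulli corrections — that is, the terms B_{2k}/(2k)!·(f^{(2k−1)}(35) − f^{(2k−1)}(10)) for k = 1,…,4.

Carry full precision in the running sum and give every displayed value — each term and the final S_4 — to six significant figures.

S_4 ≈ 240.073

Integral: ∫_10^35 x·e^(−x/27) dx = 231.877.
Endpoint term: (f(10) + f(35))/2 = (6.90479 + 9.57401)/2 = 8.23940.
So far: 240.116.
Order-1 term: 1/12 · (-0.0810498 − 0.434746) = -0.0429830.
After k=1: 240.073.
Order-2 term: −1/720 · (0.000639282 − 0.00249068) = 2.57138e-06.
After k=2: 240.073.
Order-3 term: 1/30240 · (1.90637e-06 − 6.01508e-06) = -1.35870e-10.
After k=3: 240.073.
Order-4 term: −1/1209600 · (4.02717e-09 − 1.18156e-08) = 6.43887e-15.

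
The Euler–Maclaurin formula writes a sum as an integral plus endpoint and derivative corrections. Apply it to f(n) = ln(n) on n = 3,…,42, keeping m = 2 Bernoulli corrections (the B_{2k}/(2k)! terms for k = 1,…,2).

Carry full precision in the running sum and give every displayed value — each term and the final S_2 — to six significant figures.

Integral: ∫_3^42 ln(x) dx = 114.686.
Boundary: ½(f(3) + f(42)) = ½(1.09861 + 3.73767) = 2.41814.
Integral + boundary = 117.104.
Correction k=1: B_{2}/2! · (f^{(1)}(42) − f^{(1)}(3)) = 1/12 · (0.0238095 − 0.333333) = -0.0257937.
Partial sum through k=1: 117.079.
Correction k=2: B_{4}/4! · (f^{(3)}(42) − f^{(3)}(3)) = −1/720 · (2.69949e-05 − 0.0740741) = 0.000102843.

S_2 ≈ 117.079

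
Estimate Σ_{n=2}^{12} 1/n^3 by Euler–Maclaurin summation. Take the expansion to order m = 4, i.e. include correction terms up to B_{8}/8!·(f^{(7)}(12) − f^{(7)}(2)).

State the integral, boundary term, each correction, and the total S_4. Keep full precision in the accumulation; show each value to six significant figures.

The integral term ∫_2^12 1/x^3 dx = 0.121528.
Endpoint term: (f(2) + f(12))/2 = (0.125000 + 0.000578704)/2 = 0.0627894.
Integral + boundary = 0.184317.
Correction k=1: B_{2}/2! · (f^{(1)}(12) − f^{(1)}(2)) = 1/12 · (-0.000144676 − (-0.187500)) = 0.0156129.
After k=1: 0.199930.
Correction k=2: B_{4}/4! · (f^{(3)}(12) − f^{(3)}(2)) = −1/720 · (-2.00939e-05 − (-0.937500)) = -0.00130206.
After k=2: 0.198628.
Correction k=3: B_{6}/6! · (f^{(5)}(12) − f^{(5)}(2)) = 1/30240 · (-5.86071e-06 − (-9.84375)) = 0.000325521.
After k=3: 0.198954.
Correction k=4: B_{8}/8! · (f^{(7)}(12) − f^{(7)}(2)) = −1/1209600 · (-2.93036e-06 − (-177.188)) = -0.000146484.

S_4 ≈ 0.198807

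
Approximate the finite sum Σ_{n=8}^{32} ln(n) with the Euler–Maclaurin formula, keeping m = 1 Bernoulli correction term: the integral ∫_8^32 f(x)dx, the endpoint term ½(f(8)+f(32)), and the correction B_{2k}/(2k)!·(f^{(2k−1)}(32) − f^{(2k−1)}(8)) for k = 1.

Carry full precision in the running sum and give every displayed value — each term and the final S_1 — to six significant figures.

Integral: ∫_8^32 ln(x) dx = 70.2680.
½[f(8) + f(32)] = ½[2.07944 + 3.46574] = 2.77259.
Running total after boundary: 73.0406.
k=1: B_{2}/(2)! × [f^{(1)}(32) − f^{(1)}(8)] = 1/12 × (0.0312500 − 0.125000) = -0.00781250.

S_1 ≈ 73.0328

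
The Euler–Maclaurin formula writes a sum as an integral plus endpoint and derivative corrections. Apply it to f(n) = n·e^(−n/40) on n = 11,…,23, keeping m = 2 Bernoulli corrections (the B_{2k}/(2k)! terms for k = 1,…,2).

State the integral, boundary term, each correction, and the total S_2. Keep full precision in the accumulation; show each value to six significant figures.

S_2 ≈ 142.134

Integral: ∫_11^23 x·e^(−x/40) dx = 131.511.
Boundary: ½(f(11) + f(23)) = ½(8.35529 + 12.9422) = 10.6488.
Running total after boundary: 142.160.
Correction k=1: B_{2}/2! · (f^{(1)}(23) − f^{(1)}(11)) = 1/12 · (0.239150 − 0.550690) = -0.0259617.
Running total after k=1: 142.134.
Correction k=2: B_{4}/4! · (f^{(3)}(23) − f^{(3)}(11)) = −1/720 · (0.000852850 − 0.00129365) = 6.12218e-07.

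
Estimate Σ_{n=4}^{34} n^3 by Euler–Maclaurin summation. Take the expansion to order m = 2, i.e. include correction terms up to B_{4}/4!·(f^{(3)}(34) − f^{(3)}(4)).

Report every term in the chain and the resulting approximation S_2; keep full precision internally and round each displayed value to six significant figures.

The integral term ∫_4^34 x^3 dx = 334020.
½[f(4) + f(34)] = ½[64.0000 + 39304.0] = 19684.0.
Integral + boundary = 353704.
Order-1 term: 1/12 · (3468.00 − 48.0000) = 285.000.
After k=1: 353989.
Order-2 term: −1/720 · (6.00000 − 6.00000) = 0.00000.

S_2 ≈ 353989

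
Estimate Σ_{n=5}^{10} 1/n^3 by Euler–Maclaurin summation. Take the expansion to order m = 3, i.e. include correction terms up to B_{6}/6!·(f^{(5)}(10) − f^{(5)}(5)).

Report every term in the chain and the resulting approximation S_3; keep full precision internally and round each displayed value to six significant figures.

S_3 ≈ 0.0198700

The integral term ∫_5^10 1/x^3 dx = 0.0150000.
Boundary: ½(f(5) + f(10)) = ½(0.00800000 + 0.00100000) = 0.00450000.
So far: 0.0195000.
Order-1 term: 1/12 · (-0.000300000 − (-0.00480000)) = 0.000375000.
Partial sum through k=1: 0.0198750.
Order-2 term: −1/720 · (-6.00000e-05 − (-0.00384000)) = -5.25000e-06.
Partial sum through k=2: 0.0198698.
Order-3 term: 1/30240 · (-2.52000e-05 − (-0.00645120)) = 2.12500e-07.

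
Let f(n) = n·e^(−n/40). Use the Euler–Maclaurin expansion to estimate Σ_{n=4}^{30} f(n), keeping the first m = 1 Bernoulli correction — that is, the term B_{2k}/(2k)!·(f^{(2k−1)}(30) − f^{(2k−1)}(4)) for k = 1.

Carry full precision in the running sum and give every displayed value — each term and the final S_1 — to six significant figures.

S_1 ≈ 278.725

∫_4^30 x·e^(−x/40) dx evaluates to 269.888.
Boundary: ½(f(4) + f(30)) = ½(3.61935 + 14.1710) = 8.89517.
Integral + boundary = 278.783.
Order-1 term: 1/12 · (0.118092 − 0.814354) = -0.0580218.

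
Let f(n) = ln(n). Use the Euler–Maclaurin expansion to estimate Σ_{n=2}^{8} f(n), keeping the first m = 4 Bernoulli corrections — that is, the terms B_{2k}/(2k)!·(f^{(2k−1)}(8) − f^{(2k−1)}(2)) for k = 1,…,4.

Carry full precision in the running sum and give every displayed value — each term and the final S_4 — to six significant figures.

The integral term ∫_2^8 ln(x) dx = 9.24924.
Endpoint term: (f(2) + f(8))/2 = (0.693147 + 2.07944)/2 = 1.38629.
Integral + boundary = 10.6355.
Order-1 term: 1/12 · (0.125000 − 0.500000) = -0.0312500.
After k=1: 10.6043.
Order-2 term: −1/720 · (0.00390625 − 0.250000) = 0.000341797.
After k=2: 10.6046.
Order-3 term: 1/30240 · (0.000732422 − 0.750000) = -2.47774e-05.
After k=3: 10.6046.
Order-4 term: −1/1209600 · (0.000343323 − 5.62500) = 4.65001e-06.

S_4 ≈ 10.6046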